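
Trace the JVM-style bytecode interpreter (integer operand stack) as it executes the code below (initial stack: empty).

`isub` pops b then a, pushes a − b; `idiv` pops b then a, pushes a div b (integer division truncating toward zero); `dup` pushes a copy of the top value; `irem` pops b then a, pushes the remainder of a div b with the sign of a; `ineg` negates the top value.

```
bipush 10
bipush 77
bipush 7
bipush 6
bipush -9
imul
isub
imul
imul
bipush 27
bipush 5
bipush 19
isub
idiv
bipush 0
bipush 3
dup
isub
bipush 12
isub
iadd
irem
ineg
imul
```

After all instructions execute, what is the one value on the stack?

bipush 10  10
bipush 77  10 77
bipush 7   10 77 7
bipush 6   10 77 7 6
bipush -9  10 77 7 6 -9
imul       10 77 7 -54
isub       10 77 61
imul       10 4697
imul       46970
bipush 27  46970 27
bipush 5   46970 27 5
bipush 19  46970 27 5 19
isub       46970 27 -14
idiv       46970 -1
bipush 0   46970 -1 0
bipush 3   46970 -1 0 3
dup        46970 -1 0 3 3
isub       46970 -1 0 0
bipush 12  46970 -1 0 0 12
isub       46970 -1 0 -12
iadd       46970 -1 -12
irem       46970 -1
ineg       46970 1
imul       46970

46970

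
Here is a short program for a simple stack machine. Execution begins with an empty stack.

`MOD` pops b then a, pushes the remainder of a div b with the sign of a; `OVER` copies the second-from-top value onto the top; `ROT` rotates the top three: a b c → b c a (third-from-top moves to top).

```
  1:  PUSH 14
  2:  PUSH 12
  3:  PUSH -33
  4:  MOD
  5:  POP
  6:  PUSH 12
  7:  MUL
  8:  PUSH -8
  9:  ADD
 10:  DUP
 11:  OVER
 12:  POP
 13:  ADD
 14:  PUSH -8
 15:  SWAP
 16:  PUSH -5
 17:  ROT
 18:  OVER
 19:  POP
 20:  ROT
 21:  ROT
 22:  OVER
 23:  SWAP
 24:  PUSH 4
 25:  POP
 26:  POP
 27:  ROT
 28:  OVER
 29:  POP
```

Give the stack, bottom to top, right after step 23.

PUSH 14  : [14]
PUSH 12  : [14, 12]
PUSH -33 : [14, 12, -33]
MOD      : [14, 12]
POP      : [14]
PUSH 12  : [14, 12]
MUL      : [168]
PUSH -8  : [168, -8]
ADD      : [160]
DUP      : [160, 160]
OVER     : [160, 160, 160]
POP      : [160, 160]
ADD      : [320]
PUSH -8  : [320, -8]
SWAP     : [-8, 320]
PUSH -5  : [-8, 320, -5]
ROT      : [320, -5, -8]
OVER     : [320, -5, -8, -5]
POP      : [320, -5, -8]
ROT      : [-5, -8, 320]
ROT      : [-8, 320, -5]
OVER     : [-8, 320, -5, 320]
SWAP     : [-8, 320, 320, -5]

[-8, 320, 320, -5]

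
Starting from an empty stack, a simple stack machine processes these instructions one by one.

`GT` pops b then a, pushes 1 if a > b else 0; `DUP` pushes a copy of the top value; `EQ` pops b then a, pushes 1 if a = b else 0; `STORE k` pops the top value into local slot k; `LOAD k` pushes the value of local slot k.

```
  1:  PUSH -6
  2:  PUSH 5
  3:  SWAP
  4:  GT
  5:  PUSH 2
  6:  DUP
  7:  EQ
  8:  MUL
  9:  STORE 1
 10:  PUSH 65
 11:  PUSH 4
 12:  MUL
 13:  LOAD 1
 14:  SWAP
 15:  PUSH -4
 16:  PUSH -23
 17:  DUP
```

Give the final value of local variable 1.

PUSH -6  -> [-6]
PUSH 5   -> [-6, 5]
SWAP     -> [5, -6]
GT       -> [1]
PUSH 2   -> [1, 2]
DUP      -> [1, 2, 2]
EQ       -> [1, 1]
MUL      -> [1]
STORE 1  -> []
PUSH 65  -> [65]
PUSH 4   -> [65, 4]
MUL      -> [260]
LOAD 1   -> [260, 1]
SWAP     -> [1, 260]
PUSH -4  -> [1, 260, -4]
PUSH -23 -> [1, 260, -4, -23]
DUP      -> [1, 260, -4, -23, -23]

1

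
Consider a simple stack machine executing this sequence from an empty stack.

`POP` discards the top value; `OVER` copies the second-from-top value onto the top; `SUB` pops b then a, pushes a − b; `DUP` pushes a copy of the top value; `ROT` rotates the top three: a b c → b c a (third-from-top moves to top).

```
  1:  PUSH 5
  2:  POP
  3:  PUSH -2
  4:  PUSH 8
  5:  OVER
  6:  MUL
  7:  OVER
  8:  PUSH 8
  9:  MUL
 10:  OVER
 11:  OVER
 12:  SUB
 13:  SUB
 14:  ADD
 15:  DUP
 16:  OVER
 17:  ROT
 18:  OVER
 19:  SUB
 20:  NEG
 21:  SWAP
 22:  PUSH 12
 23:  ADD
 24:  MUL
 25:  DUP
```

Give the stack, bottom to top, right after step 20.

PUSH 5  → [5]
POP     → []
PUSH -2 → [-2]
PUSH 8  → [-2, 8]
OVER    → [-2, 8, -2]
MUL     → [-2, -16]
OVER    → [-2, -16, -2]
PUSH 8  → [-2, -16, -2, 8]
MUL     → [-2, -16, -16]
OVER    → [-2, -16, -16, -16]
OVER    → [-2, -16, -16, -16, -16]
SUB     → [-2, -16, -16, 0]
SUB     → [-2, -16, -16]
ADD     → [-2, -32]
DUP     → [-2, -32, -32]
OVER    → [-2, -32, -32, -32]
ROT     → [-2, -32, -32, -32]
OVER    → [-2, -32, -32, -32, -32]
SUB     → [-2, -32, -32, 0]
NEG     → [-2, -32, -32, 0]

[-2, -32, -32, 0]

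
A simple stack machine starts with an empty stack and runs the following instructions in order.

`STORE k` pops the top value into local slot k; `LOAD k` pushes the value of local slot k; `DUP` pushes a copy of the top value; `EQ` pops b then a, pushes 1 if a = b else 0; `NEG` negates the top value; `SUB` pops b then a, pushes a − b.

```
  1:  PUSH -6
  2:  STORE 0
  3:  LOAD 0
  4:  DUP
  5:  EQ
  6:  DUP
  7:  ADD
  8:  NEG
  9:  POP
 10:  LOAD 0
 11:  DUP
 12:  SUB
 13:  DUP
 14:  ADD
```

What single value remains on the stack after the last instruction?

0

PUSH -6  -6
STORE 0  (empty)
LOAD 0   -6
DUP      -6 -6
EQ       1
DUP      1 1
ADD      2
NEG      -2
POP      (empty)
LOAD 0   -6
DUP      -6 -6
SUB      0
DUP      0 0
ADD      0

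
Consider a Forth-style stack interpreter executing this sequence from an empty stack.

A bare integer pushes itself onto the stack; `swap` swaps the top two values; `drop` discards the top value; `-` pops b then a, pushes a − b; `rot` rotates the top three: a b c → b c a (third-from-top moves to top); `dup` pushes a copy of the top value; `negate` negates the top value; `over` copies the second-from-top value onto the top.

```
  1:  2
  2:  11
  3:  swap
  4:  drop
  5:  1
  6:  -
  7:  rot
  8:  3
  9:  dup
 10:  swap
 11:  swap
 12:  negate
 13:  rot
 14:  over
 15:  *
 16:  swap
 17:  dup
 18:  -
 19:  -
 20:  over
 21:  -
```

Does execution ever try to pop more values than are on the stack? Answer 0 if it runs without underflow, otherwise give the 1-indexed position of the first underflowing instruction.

7

2    -> 2
11   -> 2 11
swap -> 11 2
drop -> 11
1    -> 11 1
-    -> 10
rot  — needs 3 operands, stack has 1 → underflow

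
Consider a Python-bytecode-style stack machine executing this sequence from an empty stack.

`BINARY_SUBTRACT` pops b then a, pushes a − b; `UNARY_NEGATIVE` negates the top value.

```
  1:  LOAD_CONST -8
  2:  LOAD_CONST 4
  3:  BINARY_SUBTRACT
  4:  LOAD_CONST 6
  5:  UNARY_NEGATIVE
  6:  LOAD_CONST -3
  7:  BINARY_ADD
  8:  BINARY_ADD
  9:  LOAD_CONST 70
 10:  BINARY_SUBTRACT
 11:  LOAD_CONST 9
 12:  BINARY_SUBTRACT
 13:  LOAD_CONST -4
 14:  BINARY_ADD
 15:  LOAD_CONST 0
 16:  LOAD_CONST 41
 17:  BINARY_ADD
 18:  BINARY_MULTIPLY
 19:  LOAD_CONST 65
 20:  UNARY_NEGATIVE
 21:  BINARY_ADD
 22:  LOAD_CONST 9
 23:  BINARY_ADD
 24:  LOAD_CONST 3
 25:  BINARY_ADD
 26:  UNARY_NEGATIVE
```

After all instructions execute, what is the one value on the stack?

LOAD_CONST -8   -> -8
LOAD_CONST 4    -> -8 4
BINARY_SUBTRACT -> -12
LOAD_CONST 6    -> -12 6
UNARY_NEGATIVE  -> -12 -6
LOAD_CONST -3   -> -12 -6 -3
BINARY_ADD      -> -12 -9
BINARY_ADD      -> -21
LOAD_CONST 70   -> -21 70
BINARY_SUBTRACT -> -91
LOAD_CONST 9    -> -91 9
BINARY_SUBTRACT -> -100
LOAD_CONST -4   -> -100 -4
BINARY_ADD      -> -104
LOAD_CONST 0    -> -104 0
LOAD_CONST 41   -> -104 0 41
BINARY_ADD      -> -104 41
BINARY_MULTIPLY -> -4264
LOAD_CONST 65   -> -4264 65
UNARY_NEGATIVE  -> -4264 -65
BINARY_ADD      -> -4329
LOAD_CONST 9    -> -4329 9
BINARY_ADD      -> -4320
LOAD_CONST 3    -> -4320 3
BINARY_ADD      -> -4317
UNARY_NEGATIVE  -> 4317

4317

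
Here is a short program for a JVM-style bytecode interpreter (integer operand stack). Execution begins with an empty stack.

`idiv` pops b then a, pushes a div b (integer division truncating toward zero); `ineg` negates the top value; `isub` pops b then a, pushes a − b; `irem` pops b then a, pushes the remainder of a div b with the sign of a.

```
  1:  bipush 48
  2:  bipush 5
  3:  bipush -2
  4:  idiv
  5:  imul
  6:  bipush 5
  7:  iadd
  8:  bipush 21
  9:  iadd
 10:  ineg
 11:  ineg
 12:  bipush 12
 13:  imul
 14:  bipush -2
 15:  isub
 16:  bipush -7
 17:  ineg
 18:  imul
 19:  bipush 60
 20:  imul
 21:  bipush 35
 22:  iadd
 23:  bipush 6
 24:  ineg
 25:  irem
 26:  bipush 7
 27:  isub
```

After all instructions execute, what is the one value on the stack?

-8

bipush 48 -> 48
bipush 5  -> 48 5
bipush -2 -> 48 5 -2
idiv      -> 48 -2
imul      -> -96
bipush 5  -> -96 5
iadd      -> -91
bipush 21 -> -91 21
iadd      -> -70
ineg      -> 70
ineg      -> -70
bipush 12 -> -70 12
imul      -> -840
bipush -2 -> -840 -2
isub      -> -838
bipush -7 -> -838 -7
ineg      -> -838 7
imul      -> -5866
bipush 60 -> -5866 60
imul      -> -351960
bipush 35 -> -351960 35
iadd      -> -351925
bipush 6  -> -351925 6
ineg      -> -351925 -6
irem      -> -1
bipush 7  -> -1 7
isub      -> -8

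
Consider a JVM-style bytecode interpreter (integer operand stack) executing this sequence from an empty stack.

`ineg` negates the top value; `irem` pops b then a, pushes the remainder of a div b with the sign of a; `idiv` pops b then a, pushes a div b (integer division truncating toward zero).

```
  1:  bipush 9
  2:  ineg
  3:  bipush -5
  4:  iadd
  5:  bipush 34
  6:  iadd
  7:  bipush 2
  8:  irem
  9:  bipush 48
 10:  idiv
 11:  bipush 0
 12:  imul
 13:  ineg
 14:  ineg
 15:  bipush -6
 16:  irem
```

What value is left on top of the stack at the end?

0

bipush 9  : [9]
ineg      : [-9]
bipush -5 : [-9, -5]
iadd      : [-14]
bipush 34 : [-14, 34]
iadd      : [20]
bipush 2  : [20, 2]
irem      : [0]
bipush 48 : [0, 48]
idiv      : [0]
bipush 0  : [0, 0]
imul      : [0]
ineg      : [0]
ineg      : [0]
bipush -6 : [0, -6]
irem      : [0]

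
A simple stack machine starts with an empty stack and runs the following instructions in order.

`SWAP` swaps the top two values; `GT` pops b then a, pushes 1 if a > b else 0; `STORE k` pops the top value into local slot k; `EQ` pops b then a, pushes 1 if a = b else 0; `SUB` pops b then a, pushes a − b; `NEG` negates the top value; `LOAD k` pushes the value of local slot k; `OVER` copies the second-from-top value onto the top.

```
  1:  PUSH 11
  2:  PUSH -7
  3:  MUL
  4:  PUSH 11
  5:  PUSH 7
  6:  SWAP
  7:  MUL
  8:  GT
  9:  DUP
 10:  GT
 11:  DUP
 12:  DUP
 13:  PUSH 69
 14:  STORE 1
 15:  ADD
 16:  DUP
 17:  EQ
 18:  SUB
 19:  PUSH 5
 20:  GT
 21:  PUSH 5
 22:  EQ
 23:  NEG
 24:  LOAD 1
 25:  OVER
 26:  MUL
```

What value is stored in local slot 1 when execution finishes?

PUSH 11 -> 11
PUSH -7 -> 11 -7
MUL     -> -77
PUSH 11 -> -77 11
PUSH 7  -> -77 11 7
SWAP    -> -77 7 11
MUL     -> -77 77
GT      -> 0
DUP     -> 0 0
GT      -> 0
DUP     -> 0 0
DUP     -> 0 0 0
PUSH 69 -> 0 0 0 69
STORE 1 -> 0 0 0
ADD     -> 0 0
DUP     -> 0 0 0
EQ      -> 0 1
SUB     -> -1
PUSH 5  -> -1 5
GT      -> 0
PUSH 5  -> 0 5
EQ      -> 0
NEG     -> 0
LOAD 1  -> 0 69
OVER    -> 0 69 0
MUL     -> 0 0

69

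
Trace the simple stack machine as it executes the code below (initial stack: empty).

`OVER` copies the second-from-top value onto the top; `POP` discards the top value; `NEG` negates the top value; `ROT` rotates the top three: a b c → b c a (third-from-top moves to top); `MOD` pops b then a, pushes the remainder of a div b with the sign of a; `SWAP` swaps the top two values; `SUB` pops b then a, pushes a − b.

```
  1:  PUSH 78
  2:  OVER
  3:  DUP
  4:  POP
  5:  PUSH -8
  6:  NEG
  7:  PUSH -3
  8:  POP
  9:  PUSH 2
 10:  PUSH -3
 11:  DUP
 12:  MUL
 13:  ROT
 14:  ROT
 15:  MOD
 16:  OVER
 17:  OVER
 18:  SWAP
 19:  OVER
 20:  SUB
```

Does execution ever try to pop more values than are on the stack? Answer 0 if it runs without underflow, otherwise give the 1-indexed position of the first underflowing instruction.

2

PUSH 78 : 78
OVER  — needs 2 operands, stack has 1 → underflow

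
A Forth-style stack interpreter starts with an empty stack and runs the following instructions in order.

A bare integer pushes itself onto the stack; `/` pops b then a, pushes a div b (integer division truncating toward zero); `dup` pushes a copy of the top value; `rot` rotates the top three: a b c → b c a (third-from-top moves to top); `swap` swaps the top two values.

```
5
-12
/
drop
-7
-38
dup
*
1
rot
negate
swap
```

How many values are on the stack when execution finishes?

5      -> [5]
-12    -> [5, -12]
/      -> [0]
drop   -> []
-7     -> [-7]
-38    -> [-7, -38]
dup    -> [-7, -38, -38]
*      -> [-7, 1444]
1      -> [-7, 1444, 1]
rot    -> [1444, 1, -7]
negate -> [1444, 1, 7]
swap   -> [1444, 7, 1]

3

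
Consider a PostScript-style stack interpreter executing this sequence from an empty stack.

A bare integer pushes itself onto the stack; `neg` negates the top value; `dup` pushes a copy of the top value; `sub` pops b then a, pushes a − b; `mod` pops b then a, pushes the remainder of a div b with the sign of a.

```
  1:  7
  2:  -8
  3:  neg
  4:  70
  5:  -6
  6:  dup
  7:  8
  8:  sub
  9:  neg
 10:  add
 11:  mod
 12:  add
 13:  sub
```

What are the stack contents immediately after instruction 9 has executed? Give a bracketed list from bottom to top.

7   → 7
-8  → 7 -8
neg → 7 8
70  → 7 8 70
-6  → 7 8 70 -6
dup → 7 8 70 -6 -6
8   → 7 8 70 -6 -6 8
sub → 7 8 70 -6 -14
neg → 7 8 70 -6 14

[7, 8, 70, -6, 14]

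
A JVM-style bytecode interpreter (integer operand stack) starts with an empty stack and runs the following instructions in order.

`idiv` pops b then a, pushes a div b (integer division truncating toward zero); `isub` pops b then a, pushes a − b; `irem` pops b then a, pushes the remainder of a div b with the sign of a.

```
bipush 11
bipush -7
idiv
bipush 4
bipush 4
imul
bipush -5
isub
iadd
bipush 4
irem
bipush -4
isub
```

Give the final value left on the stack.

4

bipush 11  11
bipush -7  11 -7
idiv       -1
bipush 4   -1 4
bipush 4   -1 4 4
imul       -1 16
bipush -5  -1 16 -5
isub       -1 21
iadd       20
bipush 4   20 4
irem       0
bipush -4  0 -4
isub       4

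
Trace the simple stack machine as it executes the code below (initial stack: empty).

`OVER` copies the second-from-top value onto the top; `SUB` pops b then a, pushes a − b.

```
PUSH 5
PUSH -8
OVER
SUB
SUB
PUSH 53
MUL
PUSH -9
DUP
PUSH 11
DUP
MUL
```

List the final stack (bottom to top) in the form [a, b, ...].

PUSH 5   [5]
PUSH -8  [5, -8]
OVER     [5, -8, 5]
SUB      [5, -13]
SUB      [18]
PUSH 53  [18, 53]
MUL      [954]
PUSH -9  [954, -9]
DUP      [954, -9, -9]
PUSH 11  [954, -9, -9, 11]
DUP      [954, -9, -9, 11, 11]
MUL      [954, -9, -9, 121]

[954, -9, -9, 121]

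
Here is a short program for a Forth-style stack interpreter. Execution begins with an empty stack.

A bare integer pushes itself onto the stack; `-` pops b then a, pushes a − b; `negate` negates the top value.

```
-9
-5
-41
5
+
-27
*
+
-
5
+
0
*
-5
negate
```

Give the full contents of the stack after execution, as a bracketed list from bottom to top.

[0, 5]

-9     : [-9]
-5     : [-9, -5]
-41    : [-9, -5, -41]
5      : [-9, -5, -41, 5]
+      : [-9, -5, -36]
-27    : [-9, -5, -36, -27]
*      : [-9, -5, 972]
+      : [-9, 967]
-      : [-976]
5      : [-976, 5]
+      : [-971]
0      : [-971, 0]
*      : [0]
-5     : [0, -5]
negate : [0, 5]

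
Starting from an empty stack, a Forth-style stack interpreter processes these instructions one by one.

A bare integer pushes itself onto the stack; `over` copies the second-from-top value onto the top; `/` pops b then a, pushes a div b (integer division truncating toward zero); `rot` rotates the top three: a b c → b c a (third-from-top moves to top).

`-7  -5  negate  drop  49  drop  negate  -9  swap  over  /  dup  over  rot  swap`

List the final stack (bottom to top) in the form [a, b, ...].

[-9, 0, 0, 0]

-7     : [-7]
-5     : [-7, -5]
negate : [-7, 5]
drop   : [-7]
49     : [-7, 49]
drop   : [-7]
negate : [7]
-9     : [7, -9]
swap   : [-9, 7]
over   : [-9, 7, -9]
/      : [-9, 0]
dup    : [-9, 0, 0]
over   : [-9, 0, 0, 0]
rot    : [-9, 0, 0, 0]
swap   : [-9, 0, 0, 0]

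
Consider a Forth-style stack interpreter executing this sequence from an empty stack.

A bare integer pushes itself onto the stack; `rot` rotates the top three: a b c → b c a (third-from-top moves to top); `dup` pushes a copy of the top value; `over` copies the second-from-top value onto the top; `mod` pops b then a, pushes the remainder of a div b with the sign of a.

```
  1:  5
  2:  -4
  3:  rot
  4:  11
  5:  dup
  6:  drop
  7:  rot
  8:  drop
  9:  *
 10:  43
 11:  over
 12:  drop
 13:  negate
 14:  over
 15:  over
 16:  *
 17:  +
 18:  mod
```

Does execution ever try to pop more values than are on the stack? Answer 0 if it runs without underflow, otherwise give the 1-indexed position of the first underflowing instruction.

3

5  -> 5
-4 -> 5 -4
rot  — needs 3 operands, stack has 2 → underflow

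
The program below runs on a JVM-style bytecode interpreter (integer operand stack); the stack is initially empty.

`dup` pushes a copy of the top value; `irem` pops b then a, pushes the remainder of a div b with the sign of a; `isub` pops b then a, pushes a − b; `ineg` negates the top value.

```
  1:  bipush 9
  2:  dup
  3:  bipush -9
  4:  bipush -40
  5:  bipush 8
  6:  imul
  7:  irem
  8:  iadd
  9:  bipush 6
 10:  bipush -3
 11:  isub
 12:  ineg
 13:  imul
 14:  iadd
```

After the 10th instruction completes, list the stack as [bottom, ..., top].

bipush 9   : [9]
dup        : [9, 9]
bipush -9  : [9, 9, -9]
bipush -40 : [9, 9, -9, -40]
bipush 8   : [9, 9, -9, -40, 8]
imul       : [9, 9, -9, -320]
irem       : [9, 9, -9]
iadd       : [9, 0]
bipush 6   : [9, 0, 6]
bipush -3  : [9, 0, 6, -3]

[9, 0, 6, -3]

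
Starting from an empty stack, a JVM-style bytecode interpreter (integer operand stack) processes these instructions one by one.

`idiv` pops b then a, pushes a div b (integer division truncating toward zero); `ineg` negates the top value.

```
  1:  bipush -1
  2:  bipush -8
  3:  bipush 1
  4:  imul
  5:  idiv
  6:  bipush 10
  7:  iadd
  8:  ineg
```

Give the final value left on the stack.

bipush -1  [-1]
bipush -8  [-1, -8]
bipush 1   [-1, -8, 1]
imul       [-1, -8]
idiv       [0]
bipush 10  [0, 10]
iadd       [10]
ineg       [-10]

-10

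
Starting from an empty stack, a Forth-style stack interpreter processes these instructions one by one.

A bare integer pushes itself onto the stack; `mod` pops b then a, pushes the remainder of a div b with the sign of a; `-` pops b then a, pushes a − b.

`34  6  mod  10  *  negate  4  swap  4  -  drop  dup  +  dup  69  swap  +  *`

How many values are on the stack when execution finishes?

1

34     : [34]
6      : [34, 6]
mod    : [4]
10     : [4, 10]
*      : [40]
negate : [-40]
4      : [-40, 4]
swap   : [4, -40]
4      : [4, -40, 4]
-      : [4, -44]
drop   : [4]
dup    : [4, 4]
+      : [8]
dup    : [8, 8]
69     : [8, 8, 69]
swap   : [8, 69, 8]
+      : [8, 77]
*      : [616]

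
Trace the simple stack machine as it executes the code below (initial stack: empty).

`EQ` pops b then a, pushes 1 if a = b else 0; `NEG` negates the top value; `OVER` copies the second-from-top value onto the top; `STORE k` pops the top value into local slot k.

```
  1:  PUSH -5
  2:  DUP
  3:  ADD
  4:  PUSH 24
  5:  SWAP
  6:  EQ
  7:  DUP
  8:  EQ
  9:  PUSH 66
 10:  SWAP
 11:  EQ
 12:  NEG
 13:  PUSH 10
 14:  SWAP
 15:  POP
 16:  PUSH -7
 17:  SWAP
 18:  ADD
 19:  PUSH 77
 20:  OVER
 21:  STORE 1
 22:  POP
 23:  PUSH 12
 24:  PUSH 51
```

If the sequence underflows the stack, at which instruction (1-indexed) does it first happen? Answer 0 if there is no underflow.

0

PUSH -5 → -5
DUP     → -5 -5
ADD     → -10
PUSH 24 → -10 24
SWAP    → 24 -10
EQ      → 0
DUP     → 0 0
EQ      → 1
PUSH 66 → 1 66
SWAP    → 66 1
EQ      → 0
NEG     → 0
PUSH 10 → 0 10
SWAP    → 10 0
POP     → 10
PUSH -7 → 10 -7
SWAP    → -7 10
ADD     → 3
PUSH 77 → 3 77
OVER    → 3 77 3
STORE 1 → 3 77
POP     → 3
PUSH 12 → 3 12
PUSH 51 → 3 12 51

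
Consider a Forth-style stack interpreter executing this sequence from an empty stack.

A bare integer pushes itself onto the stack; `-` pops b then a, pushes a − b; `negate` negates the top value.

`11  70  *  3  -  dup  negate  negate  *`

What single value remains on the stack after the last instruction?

588289

11     : [11]
70     : [11, 70]
*      : [770]
3      : [770, 3]
-      : [767]
dup    : [767, 767]
negate : [767, -767]
negate : [767, 767]
*      : [588289]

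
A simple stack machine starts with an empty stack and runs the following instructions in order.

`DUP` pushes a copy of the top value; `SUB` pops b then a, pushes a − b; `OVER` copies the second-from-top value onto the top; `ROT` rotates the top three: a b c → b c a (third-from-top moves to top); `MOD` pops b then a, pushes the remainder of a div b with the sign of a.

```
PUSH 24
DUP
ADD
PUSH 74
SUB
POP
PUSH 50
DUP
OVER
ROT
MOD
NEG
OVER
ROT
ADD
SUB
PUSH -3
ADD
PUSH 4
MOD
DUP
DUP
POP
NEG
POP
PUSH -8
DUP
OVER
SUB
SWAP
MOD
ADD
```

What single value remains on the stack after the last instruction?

-3

PUSH 24 → 24
DUP     → 24 24
ADD     → 48
PUSH 74 → 48 74
SUB     → -26
POP     → (empty)
PUSH 50 → 50
DUP     → 50 50
OVER    → 50 50 50
ROT     → 50 50 50
MOD     → 50 0
NEG     → 50 0
OVER    → 50 0 50
ROT     → 0 50 50
ADD     → 0 100
SUB     → -100
PUSH -3 → -100 -3
ADD     → -103
PUSH 4  → -103 4
MOD     → -3
DUP     → -3 -3
DUP     → -3 -3 -3
POP     → -3 -3
NEG     → -3 3
POP     → -3
PUSH -8 → -3 -8
DUP     → -3 -8 -8
OVER    → -3 -8 -8 -8
SUB     → -3 -8 0
SWAP    → -3 0 -8
MOD     → -3 0
ADD     → -3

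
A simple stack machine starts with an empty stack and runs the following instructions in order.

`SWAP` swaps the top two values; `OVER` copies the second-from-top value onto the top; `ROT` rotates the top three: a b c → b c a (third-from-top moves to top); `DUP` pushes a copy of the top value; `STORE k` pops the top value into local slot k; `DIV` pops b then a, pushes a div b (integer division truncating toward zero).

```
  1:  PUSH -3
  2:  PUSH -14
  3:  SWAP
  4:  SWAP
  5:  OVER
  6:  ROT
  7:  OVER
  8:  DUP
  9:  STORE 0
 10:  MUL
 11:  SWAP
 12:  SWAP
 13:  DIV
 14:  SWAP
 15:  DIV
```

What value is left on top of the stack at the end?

PUSH -3  : -3
PUSH -14 : -3 -14
SWAP     : -14 -3
SWAP     : -3 -14
OVER     : -3 -14 -3
ROT      : -14 -3 -3
OVER     : -14 -3 -3 -3
DUP      : -14 -3 -3 -3 -3
STORE 0  : -14 -3 -3 -3
MUL      : -14 -3 9
SWAP     : -14 9 -3
SWAP     : -14 -3 9
DIV      : -14 0
SWAP     : 0 -14
DIV      : 0

0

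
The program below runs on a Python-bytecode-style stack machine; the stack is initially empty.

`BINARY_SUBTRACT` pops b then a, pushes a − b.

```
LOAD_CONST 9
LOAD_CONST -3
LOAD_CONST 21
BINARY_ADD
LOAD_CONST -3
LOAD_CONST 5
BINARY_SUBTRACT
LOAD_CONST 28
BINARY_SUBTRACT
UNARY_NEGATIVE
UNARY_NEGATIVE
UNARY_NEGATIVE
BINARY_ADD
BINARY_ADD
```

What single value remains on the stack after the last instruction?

63

LOAD_CONST 9    → 9
LOAD_CONST -3   → 9 -3
LOAD_CONST 21   → 9 -3 21
BINARY_ADD      → 9 18
LOAD_CONST -3   → 9 18 -3
LOAD_CONST 5    → 9 18 -3 5
BINARY_SUBTRACT → 9 18 -8
LOAD_CONST 28   → 9 18 -8 28
BINARY_SUBTRACT → 9 18 -36
UNARY_NEGATIVE  → 9 18 36
UNARY_NEGATIVE  → 9 18 -36
UNARY_NEGATIVE  → 9 18 36
BINARY_ADD      → 9 54
BINARY_ADD      → 63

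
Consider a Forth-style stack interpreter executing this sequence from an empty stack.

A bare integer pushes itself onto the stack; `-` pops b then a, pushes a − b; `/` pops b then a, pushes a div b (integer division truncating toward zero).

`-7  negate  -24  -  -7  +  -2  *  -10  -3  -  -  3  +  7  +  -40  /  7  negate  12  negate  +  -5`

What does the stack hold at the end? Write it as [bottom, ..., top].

-7      -7
negate  7
-24     7 -24
-       31
-7      31 -7
+       24
-2      24 -2
*       -48
-10     -48 -10
-3      -48 -10 -3
-       -48 -7
-       -41
3       -41 3
+       -38
7       -38 7
+       -31
-40     -31 -40
/       0
7       0 7
negate  0 -7
12      0 -7 12
negate  0 -7 -12
+       0 -19
-5      0 -19 -5

[0, -19, -5]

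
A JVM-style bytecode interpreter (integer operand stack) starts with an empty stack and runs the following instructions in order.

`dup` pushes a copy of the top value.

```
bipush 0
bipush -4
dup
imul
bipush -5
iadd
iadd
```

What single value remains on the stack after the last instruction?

11

bipush 0  → [0]
bipush -4 → [0, -4]
dup       → [0, -4, -4]
imul      → [0, 16]
bipush -5 → [0, 16, -5]
iadd      → [0, 11]
iadd      → [11]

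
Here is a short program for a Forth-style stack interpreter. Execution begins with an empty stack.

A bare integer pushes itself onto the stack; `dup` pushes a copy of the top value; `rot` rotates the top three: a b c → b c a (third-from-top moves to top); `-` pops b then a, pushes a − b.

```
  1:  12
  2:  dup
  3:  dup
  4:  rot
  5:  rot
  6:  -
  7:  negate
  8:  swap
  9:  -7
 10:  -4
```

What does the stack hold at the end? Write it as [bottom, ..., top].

12     -> 12
dup    -> 12 12
dup    -> 12 12 12
rot    -> 12 12 12
rot    -> 12 12 12
-      -> 12 0
negate -> 12 0
swap   -> 0 12
-7     -> 0 12 -7
-4     -> 0 12 -7 -4

[0, 12, -7, -4]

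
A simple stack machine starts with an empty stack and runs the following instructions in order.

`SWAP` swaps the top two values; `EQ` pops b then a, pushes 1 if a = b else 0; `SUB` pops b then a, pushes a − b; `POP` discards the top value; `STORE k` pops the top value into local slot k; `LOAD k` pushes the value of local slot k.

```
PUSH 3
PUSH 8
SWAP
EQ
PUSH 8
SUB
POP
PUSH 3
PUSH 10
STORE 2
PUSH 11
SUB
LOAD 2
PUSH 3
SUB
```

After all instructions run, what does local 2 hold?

10

PUSH 3  -> [3]
PUSH 8  -> [3, 8]
SWAP    -> [8, 3]
EQ      -> [0]
PUSH 8  -> [0, 8]
SUB     -> [-8]
POP     -> []
PUSH 3  -> [3]
PUSH 10 -> [3, 10]
STORE 2 -> [3]
PUSH 11 -> [3, 11]
SUB     -> [-8]
LOAD 2  -> [-8, 10]
PUSH 3  -> [-8, 10, 3]
SUB     -> [-8, 7]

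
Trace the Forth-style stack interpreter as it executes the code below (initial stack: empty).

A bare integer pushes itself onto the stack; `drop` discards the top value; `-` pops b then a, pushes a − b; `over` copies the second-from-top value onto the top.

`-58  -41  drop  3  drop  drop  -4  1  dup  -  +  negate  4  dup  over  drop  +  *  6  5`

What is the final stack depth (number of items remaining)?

-58    -> [-58]
-41    -> [-58, -41]
drop   -> [-58]
3      -> [-58, 3]
drop   -> [-58]
drop   -> []
-4     -> [-4]
1      -> [-4, 1]
dup    -> [-4, 1, 1]
-      -> [-4, 0]
+      -> [-4]
negate -> [4]
4      -> [4, 4]
dup    -> [4, 4, 4]
over   -> [4, 4, 4, 4]
drop   -> [4, 4, 4]
+      -> [4, 8]
*      -> [32]
6      -> [32, 6]
5      -> [32, 6, 5]

3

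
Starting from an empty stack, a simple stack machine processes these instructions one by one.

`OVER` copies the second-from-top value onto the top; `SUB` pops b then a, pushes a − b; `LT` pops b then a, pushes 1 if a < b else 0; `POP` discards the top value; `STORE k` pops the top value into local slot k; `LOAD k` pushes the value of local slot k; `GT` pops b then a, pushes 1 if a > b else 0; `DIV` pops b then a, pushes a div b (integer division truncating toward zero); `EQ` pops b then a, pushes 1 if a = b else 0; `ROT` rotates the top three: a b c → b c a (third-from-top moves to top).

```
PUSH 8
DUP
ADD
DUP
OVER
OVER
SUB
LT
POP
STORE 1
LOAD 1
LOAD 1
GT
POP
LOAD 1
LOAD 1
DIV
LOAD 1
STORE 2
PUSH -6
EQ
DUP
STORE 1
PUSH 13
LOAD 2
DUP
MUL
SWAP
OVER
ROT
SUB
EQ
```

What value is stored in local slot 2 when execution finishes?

16

PUSH 8  -> 8
DUP     -> 8 8
ADD     -> 16
DUP     -> 16 16
OVER    -> 16 16 16
OVER    -> 16 16 16 16
SUB     -> 16 16 0
LT      -> 16 0
POP     -> 16
STORE 1 -> (empty)
LOAD 1  -> 16
LOAD 1  -> 16 16
GT      -> 0
POP     -> (empty)
LOAD 1  -> 16
LOAD 1  -> 16 16
DIV     -> 1
LOAD 1  -> 1 16
STORE 2 -> 1
PUSH -6 -> 1 -6
EQ      -> 0
DUP     -> 0 0
STORE 1 -> 0
PUSH 13 -> 0 13
LOAD 2  -> 0 13 16
DUP     -> 0 13 16 16
MUL     -> 0 13 256
SWAP    -> 0 256 13
OVER    -> 0 256 13 256
ROT     -> 0 13 256 256
SUB     -> 0 13 0
EQ      -> 0 0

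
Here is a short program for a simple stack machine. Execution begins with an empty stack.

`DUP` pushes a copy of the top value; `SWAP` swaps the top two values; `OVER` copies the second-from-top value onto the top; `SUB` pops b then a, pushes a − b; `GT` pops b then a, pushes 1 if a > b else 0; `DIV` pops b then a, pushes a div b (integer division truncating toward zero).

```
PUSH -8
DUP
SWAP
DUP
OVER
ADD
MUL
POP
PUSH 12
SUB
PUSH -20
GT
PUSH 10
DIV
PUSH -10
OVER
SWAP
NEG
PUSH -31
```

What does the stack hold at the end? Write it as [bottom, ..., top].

PUSH -8  -> -8
DUP      -> -8 -8
SWAP     -> -8 -8
DUP      -> -8 -8 -8
OVER     -> -8 -8 -8 -8
ADD      -> -8 -8 -16
MUL      -> -8 128
POP      -> -8
PUSH 12  -> -8 12
SUB      -> -20
PUSH -20 -> -20 -20
GT       -> 0
PUSH 10  -> 0 10
DIV      -> 0
PUSH -10 -> 0 -10
OVER     -> 0 -10 0
SWAP     -> 0 0 -10
NEG      -> 0 0 10
PUSH -31 -> 0 0 10 -31

[0, 0, 10, -31]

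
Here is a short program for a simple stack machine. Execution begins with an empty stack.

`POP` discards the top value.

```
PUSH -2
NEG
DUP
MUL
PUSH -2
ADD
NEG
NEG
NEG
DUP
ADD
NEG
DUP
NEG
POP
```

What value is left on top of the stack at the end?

4

PUSH -2 -> -2
NEG     -> 2
DUP     -> 2 2
MUL     -> 4
PUSH -2 -> 4 -2
ADD     -> 2
NEG     -> -2
NEG     -> 2
NEG     -> -2
DUP     -> -2 -2
ADD     -> -4
NEG     -> 4
DUP     -> 4 4
NEG     -> 4 -4
POP     -> 4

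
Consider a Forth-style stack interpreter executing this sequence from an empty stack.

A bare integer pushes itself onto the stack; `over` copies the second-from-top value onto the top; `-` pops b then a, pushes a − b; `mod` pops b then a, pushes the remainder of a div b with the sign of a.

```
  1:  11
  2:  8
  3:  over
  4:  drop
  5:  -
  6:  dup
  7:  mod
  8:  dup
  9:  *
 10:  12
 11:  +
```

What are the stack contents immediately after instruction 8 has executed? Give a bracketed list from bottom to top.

11   : 11
8    : 11 8
over : 11 8 11
drop : 11 8
-    : 3
dup  : 3 3
mod  : 0
dup  : 0 0

[0, 0]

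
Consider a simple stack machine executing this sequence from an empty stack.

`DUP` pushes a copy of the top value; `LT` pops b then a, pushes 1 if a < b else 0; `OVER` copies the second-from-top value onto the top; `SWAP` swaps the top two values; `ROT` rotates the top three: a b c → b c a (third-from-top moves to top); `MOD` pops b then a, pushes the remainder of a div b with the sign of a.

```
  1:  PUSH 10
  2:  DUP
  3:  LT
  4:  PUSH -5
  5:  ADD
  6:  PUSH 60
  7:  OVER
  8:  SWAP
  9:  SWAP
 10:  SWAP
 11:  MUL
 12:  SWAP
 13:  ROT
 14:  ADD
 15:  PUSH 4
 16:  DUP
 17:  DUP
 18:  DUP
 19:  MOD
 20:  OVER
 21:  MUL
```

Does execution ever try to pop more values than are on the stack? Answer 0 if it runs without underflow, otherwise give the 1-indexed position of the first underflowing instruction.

13

PUSH 10 : [10]
DUP     : [10, 10]
LT      : [0]
PUSH -5 : [0, -5]
ADD     : [-5]
PUSH 60 : [-5, 60]
OVER    : [-5, 60, -5]
SWAP    : [-5, -5, 60]
SWAP    : [-5, 60, -5]
SWAP    : [-5, -5, 60]
MUL     : [-5, -300]
SWAP    : [-300, -5]
ROT  — needs 3 operands, stack has 2 → underflow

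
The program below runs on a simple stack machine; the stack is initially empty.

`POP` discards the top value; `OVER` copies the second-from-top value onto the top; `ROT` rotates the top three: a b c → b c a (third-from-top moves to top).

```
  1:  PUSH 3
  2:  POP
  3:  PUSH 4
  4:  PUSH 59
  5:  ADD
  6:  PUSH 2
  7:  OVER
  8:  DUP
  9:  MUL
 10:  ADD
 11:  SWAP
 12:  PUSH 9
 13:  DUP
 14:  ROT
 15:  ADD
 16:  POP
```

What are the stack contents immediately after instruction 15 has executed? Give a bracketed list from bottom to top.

[3971, 9, 72]

PUSH 3   [3]
POP      []
PUSH 4   [4]
PUSH 59  [4, 59]
ADD      [63]
PUSH 2   [63, 2]
OVER     [63, 2, 63]
DUP      [63, 2, 63, 63]
MUL      [63, 2, 3969]
ADD      [63, 3971]
SWAP     [3971, 63]
PUSH 9   [3971, 63, 9]
DUP      [3971, 63, 9, 9]
ROT      [3971, 9, 9, 63]
ADD      [3971, 9, 72]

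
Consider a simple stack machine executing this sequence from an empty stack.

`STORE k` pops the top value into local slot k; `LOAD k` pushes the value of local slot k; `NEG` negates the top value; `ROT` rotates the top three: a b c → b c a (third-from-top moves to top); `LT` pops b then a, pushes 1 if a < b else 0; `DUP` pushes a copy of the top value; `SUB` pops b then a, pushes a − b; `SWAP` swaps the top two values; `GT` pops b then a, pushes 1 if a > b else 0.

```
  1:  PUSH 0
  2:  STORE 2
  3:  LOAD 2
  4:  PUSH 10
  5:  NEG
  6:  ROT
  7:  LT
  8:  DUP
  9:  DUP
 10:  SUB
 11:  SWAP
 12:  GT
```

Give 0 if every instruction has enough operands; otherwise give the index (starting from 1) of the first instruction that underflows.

PUSH 0  → 0
STORE 2 → (empty)
LOAD 2  → 0
PUSH 10 → 0 10
NEG     → 0 -10
ROT  — needs 3 operands, stack has 2 → underflow

6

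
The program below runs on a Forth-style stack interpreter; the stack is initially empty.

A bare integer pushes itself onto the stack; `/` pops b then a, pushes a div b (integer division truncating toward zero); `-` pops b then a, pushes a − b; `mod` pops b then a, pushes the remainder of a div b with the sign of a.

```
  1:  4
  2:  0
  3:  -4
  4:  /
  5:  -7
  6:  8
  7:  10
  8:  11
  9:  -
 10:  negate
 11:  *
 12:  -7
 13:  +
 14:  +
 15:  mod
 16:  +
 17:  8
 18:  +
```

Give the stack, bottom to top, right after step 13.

[4, 0, -7, 1]

4       [4]
0       [4, 0]
-4      [4, 0, -4]
/       [4, 0]
-7      [4, 0, -7]
8       [4, 0, -7, 8]
10      [4, 0, -7, 8, 10]
11      [4, 0, -7, 8, 10, 11]
-       [4, 0, -7, 8, -1]
negate  [4, 0, -7, 8, 1]
*       [4, 0, -7, 8]
-7      [4, 0, -7, 8, -7]
+       [4, 0, -7, 1]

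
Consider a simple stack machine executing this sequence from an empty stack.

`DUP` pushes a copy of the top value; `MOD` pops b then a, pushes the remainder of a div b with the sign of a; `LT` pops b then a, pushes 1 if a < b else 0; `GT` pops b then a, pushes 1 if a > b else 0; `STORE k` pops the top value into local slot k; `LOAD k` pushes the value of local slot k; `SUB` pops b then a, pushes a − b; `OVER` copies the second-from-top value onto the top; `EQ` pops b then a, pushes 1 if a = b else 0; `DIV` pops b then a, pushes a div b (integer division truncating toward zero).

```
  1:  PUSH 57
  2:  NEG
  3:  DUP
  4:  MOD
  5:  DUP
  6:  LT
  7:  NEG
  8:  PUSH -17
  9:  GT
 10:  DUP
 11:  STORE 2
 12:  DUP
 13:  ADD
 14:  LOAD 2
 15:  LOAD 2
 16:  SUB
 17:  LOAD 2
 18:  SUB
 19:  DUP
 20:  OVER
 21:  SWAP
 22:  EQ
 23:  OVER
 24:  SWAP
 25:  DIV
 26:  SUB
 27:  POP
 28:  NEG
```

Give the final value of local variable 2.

1

PUSH 57  → [57]
NEG      → [-57]
DUP      → [-57, -57]
MOD      → [0]
DUP      → [0, 0]
LT       → [0]
NEG      → [0]
PUSH -17 → [0, -17]
GT       → [1]
DUP      → [1, 1]
STORE 2  → [1]
DUP      → [1, 1]
ADD      → [2]
LOAD 2   → [2, 1]
LOAD 2   → [2, 1, 1]
SUB      → [2, 0]
LOAD 2   → [2, 0, 1]
SUB      → [2, -1]
DUP      → [2, -1, -1]
OVER     → [2, -1, -1, -1]
SWAP     → [2, -1, -1, -1]
EQ       → [2, -1, 1]
OVER     → [2, -1, 1, -1]
SWAP     → [2, -1, -1, 1]
DIV      → [2, -1, -1]
SUB      → [2, 0]
POP      → [2]
NEG      → [-2]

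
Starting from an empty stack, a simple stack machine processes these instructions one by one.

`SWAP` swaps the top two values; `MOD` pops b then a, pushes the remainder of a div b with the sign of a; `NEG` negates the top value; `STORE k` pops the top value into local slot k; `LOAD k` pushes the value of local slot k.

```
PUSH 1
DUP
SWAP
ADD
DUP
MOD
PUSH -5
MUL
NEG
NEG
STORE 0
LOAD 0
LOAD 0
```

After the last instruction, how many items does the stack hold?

PUSH 1  -> 1
DUP     -> 1 1
SWAP    -> 1 1
ADD     -> 2
DUP     -> 2 2
MOD     -> 0
PUSH -5 -> 0 -5
MUL     -> 0
NEG     -> 0
NEG     -> 0
STORE 0 -> (empty)
LOAD 0  -> 0
LOAD 0  -> 0 0

2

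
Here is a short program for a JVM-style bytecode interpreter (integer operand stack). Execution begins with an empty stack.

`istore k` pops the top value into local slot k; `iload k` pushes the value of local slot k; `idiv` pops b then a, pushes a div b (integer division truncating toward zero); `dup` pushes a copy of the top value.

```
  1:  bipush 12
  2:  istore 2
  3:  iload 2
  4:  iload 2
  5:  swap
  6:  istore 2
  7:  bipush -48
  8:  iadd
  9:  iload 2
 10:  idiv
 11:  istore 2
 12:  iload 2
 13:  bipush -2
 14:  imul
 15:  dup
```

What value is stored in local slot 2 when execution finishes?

-3

bipush 12  : [12]
istore 2   : []
iload 2    : [12]
iload 2    : [12, 12]
swap       : [12, 12]
istore 2   : [12]
bipush -48 : [12, -48]
iadd       : [-36]
iload 2    : [-36, 12]
idiv       : [-3]
istore 2   : []
iload 2    : [-3]
bipush -2  : [-3, -2]
imul       : [6]
dup        : [6, 6]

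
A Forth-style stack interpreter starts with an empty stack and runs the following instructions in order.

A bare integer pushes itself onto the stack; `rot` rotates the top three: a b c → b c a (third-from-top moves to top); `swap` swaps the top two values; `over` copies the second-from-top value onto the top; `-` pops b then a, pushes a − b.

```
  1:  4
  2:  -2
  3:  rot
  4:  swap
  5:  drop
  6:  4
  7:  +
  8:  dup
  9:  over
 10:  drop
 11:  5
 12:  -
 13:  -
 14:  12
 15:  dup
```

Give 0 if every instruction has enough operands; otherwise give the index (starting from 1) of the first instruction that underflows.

3

4  -> [4]
-2 -> [4, -2]
rot  — needs 3 operands, stack has 2 → underflow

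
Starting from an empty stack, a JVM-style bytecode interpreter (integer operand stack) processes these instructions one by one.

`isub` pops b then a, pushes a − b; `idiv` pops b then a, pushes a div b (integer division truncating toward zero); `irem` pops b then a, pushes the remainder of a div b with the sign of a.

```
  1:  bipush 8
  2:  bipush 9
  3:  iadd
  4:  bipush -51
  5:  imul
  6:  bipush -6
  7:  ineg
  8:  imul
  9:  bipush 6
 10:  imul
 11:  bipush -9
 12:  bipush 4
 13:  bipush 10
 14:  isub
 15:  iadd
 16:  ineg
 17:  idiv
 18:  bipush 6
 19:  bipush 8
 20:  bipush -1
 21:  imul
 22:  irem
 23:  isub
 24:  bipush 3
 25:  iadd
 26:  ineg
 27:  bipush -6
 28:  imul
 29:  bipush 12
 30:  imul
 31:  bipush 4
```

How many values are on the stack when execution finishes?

bipush 8    8
bipush 9    8 9
iadd        17
bipush -51  17 -51
imul        -867
bipush -6   -867 -6
ineg        -867 6
imul        -5202
bipush 6    -5202 6
imul        -31212
bipush -9   -31212 -9
bipush 4    -31212 -9 4
bipush 10   -31212 -9 4 10
isub        -31212 -9 -6
iadd        -31212 -15
ineg        -31212 15
idiv        -2080
bipush 6    -2080 6
bipush 8    -2080 6 8
bipush -1   -2080 6 8 -1
imul        -2080 6 -8
irem        -2080 6
isub        -2086
bipush 3    -2086 3
iadd        -2083
ineg        2083
bipush -6   2083 -6
imul        -12498
bipush 12   -12498 12
imul        -149976
bipush 4    -149976 4

2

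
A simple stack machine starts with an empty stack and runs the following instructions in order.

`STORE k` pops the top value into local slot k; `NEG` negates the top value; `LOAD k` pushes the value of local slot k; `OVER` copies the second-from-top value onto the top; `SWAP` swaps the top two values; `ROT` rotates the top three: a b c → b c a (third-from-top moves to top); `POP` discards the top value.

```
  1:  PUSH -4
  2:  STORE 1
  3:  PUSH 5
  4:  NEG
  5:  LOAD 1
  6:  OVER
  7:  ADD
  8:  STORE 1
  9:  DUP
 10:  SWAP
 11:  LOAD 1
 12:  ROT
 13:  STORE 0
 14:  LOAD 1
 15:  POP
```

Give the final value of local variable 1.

PUSH -4 → [-4]
STORE 1 → []
PUSH 5  → [5]
NEG     → [-5]
LOAD 1  → [-5, -4]
OVER    → [-5, -4, -5]
ADD     → [-5, -9]
STORE 1 → [-5]
DUP     → [-5, -5]
SWAP    → [-5, -5]
LOAD 1  → [-5, -5, -9]
ROT     → [-5, -9, -5]
STORE 0 → [-5, -9]
LOAD 1  → [-5, -9, -9]
POP     → [-5, -9]

-9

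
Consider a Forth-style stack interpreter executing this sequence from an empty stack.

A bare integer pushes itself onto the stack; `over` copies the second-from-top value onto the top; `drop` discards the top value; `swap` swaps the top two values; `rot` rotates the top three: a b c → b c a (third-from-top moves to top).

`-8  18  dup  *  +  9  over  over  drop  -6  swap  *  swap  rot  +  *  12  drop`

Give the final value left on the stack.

-8    -8
18    -8 18
dup   -8 18 18
*     -8 324
+     316
9     316 9
over  316 9 316
over  316 9 316 9
drop  316 9 316
-6    316 9 316 -6
swap  316 9 -6 316
*     316 9 -1896
swap  316 -1896 9
rot   -1896 9 316
+     -1896 325
*     -616200
12    -616200 12
drop  -616200

-616200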